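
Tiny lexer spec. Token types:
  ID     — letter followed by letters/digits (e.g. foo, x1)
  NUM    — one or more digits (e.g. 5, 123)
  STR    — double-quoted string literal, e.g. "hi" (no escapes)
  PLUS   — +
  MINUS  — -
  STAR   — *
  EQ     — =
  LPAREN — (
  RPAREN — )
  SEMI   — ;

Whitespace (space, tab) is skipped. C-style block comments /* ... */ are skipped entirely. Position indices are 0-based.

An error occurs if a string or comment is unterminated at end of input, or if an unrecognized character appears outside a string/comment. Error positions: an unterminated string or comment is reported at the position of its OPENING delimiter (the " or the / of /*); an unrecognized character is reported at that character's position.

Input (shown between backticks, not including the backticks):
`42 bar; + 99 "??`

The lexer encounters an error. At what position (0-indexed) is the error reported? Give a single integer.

Answer: 13

Derivation:
pos=0: emit NUM '42' (now at pos=2)
pos=3: emit ID 'bar' (now at pos=6)
pos=6: emit SEMI ';'
pos=8: emit PLUS '+'
pos=10: emit NUM '99' (now at pos=12)
pos=13: enter STRING mode
pos=13: ERROR — unterminated string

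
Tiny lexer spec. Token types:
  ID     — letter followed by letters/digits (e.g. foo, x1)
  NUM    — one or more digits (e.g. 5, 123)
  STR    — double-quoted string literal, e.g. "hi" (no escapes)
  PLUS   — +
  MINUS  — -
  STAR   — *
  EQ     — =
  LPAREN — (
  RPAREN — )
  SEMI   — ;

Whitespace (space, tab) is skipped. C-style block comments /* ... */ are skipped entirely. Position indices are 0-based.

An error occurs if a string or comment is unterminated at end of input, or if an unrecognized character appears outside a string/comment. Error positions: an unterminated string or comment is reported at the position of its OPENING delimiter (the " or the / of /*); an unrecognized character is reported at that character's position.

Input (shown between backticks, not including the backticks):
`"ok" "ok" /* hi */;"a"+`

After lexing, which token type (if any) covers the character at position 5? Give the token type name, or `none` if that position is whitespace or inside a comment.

pos=0: enter STRING mode
pos=0: emit STR "ok" (now at pos=4)
pos=5: enter STRING mode
pos=5: emit STR "ok" (now at pos=9)
pos=10: enter COMMENT mode (saw '/*')
exit COMMENT mode (now at pos=18)
pos=18: emit SEMI ';'
pos=19: enter STRING mode
pos=19: emit STR "a" (now at pos=22)
pos=22: emit PLUS '+'
DONE. 5 tokens: [STR, STR, SEMI, STR, PLUS]
Position 5: char is '"' -> STR

Answer: STR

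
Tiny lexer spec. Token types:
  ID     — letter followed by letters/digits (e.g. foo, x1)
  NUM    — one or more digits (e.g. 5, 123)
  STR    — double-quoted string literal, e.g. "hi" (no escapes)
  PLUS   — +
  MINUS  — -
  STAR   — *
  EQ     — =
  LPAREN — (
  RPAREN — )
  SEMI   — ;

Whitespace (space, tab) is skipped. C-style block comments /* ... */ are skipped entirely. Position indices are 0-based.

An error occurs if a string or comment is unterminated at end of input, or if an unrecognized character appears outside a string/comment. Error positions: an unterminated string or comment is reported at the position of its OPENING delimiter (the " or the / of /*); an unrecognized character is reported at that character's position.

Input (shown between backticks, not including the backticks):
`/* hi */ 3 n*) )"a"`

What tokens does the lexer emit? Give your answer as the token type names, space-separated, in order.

Answer: NUM ID STAR RPAREN RPAREN STR

Derivation:
pos=0: enter COMMENT mode (saw '/*')
exit COMMENT mode (now at pos=8)
pos=9: emit NUM '3' (now at pos=10)
pos=11: emit ID 'n' (now at pos=12)
pos=12: emit STAR '*'
pos=13: emit RPAREN ')'
pos=15: emit RPAREN ')'
pos=16: enter STRING mode
pos=16: emit STR "a" (now at pos=19)
DONE. 6 tokens: [NUM, ID, STAR, RPAREN, RPAREN, STR]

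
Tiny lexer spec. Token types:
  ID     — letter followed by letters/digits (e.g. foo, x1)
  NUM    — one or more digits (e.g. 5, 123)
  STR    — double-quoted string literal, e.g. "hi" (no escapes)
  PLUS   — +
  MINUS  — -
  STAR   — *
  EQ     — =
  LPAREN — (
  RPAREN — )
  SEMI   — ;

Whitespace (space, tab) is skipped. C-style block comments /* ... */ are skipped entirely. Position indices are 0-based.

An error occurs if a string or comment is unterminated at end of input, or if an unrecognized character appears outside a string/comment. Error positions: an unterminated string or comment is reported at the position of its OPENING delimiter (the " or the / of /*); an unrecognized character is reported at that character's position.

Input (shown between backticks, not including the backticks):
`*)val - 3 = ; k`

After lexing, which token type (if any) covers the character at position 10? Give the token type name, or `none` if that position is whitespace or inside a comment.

Answer: EQ

Derivation:
pos=0: emit STAR '*'
pos=1: emit RPAREN ')'
pos=2: emit ID 'val' (now at pos=5)
pos=6: emit MINUS '-'
pos=8: emit NUM '3' (now at pos=9)
pos=10: emit EQ '='
pos=12: emit SEMI ';'
pos=14: emit ID 'k' (now at pos=15)
DONE. 8 tokens: [STAR, RPAREN, ID, MINUS, NUM, EQ, SEMI, ID]
Position 10: char is '=' -> EQ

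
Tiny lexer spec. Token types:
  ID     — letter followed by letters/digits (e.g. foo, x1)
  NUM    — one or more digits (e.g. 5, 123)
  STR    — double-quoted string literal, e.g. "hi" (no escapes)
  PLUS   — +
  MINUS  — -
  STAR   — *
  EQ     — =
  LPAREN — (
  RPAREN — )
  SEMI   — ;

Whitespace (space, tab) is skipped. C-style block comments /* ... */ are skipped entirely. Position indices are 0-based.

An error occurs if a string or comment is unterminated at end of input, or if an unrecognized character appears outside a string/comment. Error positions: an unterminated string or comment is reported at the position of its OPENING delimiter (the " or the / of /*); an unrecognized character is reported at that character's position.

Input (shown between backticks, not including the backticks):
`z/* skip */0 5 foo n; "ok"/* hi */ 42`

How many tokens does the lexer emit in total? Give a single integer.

Answer: 8

Derivation:
pos=0: emit ID 'z' (now at pos=1)
pos=1: enter COMMENT mode (saw '/*')
exit COMMENT mode (now at pos=11)
pos=11: emit NUM '0' (now at pos=12)
pos=13: emit NUM '5' (now at pos=14)
pos=15: emit ID 'foo' (now at pos=18)
pos=19: emit ID 'n' (now at pos=20)
pos=20: emit SEMI ';'
pos=22: enter STRING mode
pos=22: emit STR "ok" (now at pos=26)
pos=26: enter COMMENT mode (saw '/*')
exit COMMENT mode (now at pos=34)
pos=35: emit NUM '42' (now at pos=37)
DONE. 8 tokens: [ID, NUM, NUM, ID, ID, SEMI, STR, NUM]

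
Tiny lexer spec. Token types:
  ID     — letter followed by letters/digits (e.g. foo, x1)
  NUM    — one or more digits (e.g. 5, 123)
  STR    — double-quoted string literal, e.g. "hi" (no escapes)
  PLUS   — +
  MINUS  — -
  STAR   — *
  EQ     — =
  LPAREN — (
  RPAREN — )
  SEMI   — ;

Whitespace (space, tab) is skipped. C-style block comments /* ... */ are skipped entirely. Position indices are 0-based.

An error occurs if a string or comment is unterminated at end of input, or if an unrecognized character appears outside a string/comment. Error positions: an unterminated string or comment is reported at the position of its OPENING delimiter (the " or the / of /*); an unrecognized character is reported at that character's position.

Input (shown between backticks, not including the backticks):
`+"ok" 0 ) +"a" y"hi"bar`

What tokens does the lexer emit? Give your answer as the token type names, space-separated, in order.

Answer: PLUS STR NUM RPAREN PLUS STR ID STR ID

Derivation:
pos=0: emit PLUS '+'
pos=1: enter STRING mode
pos=1: emit STR "ok" (now at pos=5)
pos=6: emit NUM '0' (now at pos=7)
pos=8: emit RPAREN ')'
pos=10: emit PLUS '+'
pos=11: enter STRING mode
pos=11: emit STR "a" (now at pos=14)
pos=15: emit ID 'y' (now at pos=16)
pos=16: enter STRING mode
pos=16: emit STR "hi" (now at pos=20)
pos=20: emit ID 'bar' (now at pos=23)
DONE. 9 tokens: [PLUS, STR, NUM, RPAREN, PLUS, STR, ID, STR, ID]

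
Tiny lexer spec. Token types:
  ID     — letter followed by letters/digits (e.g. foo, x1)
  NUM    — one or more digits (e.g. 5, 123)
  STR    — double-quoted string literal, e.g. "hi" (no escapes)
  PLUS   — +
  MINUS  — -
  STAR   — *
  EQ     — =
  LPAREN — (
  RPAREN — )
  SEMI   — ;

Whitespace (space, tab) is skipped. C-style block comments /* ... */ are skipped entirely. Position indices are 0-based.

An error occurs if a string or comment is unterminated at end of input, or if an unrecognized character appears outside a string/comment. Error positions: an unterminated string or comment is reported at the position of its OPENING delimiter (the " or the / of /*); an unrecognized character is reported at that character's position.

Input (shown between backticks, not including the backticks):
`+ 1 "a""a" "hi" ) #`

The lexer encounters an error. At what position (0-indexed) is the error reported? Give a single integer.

Answer: 18

Derivation:
pos=0: emit PLUS '+'
pos=2: emit NUM '1' (now at pos=3)
pos=4: enter STRING mode
pos=4: emit STR "a" (now at pos=7)
pos=7: enter STRING mode
pos=7: emit STR "a" (now at pos=10)
pos=11: enter STRING mode
pos=11: emit STR "hi" (now at pos=15)
pos=16: emit RPAREN ')'
pos=18: ERROR — unrecognized char '#'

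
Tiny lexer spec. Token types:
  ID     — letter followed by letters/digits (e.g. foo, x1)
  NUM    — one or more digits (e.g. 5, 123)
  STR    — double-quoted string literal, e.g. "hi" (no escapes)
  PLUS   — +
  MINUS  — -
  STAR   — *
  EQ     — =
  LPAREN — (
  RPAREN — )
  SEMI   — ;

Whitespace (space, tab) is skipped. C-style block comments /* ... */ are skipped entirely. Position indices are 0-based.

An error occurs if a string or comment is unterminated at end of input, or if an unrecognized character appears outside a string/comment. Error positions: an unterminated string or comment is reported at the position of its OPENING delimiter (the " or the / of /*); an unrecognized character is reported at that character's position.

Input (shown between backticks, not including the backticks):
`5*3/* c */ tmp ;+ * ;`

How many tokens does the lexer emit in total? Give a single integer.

Answer: 8

Derivation:
pos=0: emit NUM '5' (now at pos=1)
pos=1: emit STAR '*'
pos=2: emit NUM '3' (now at pos=3)
pos=3: enter COMMENT mode (saw '/*')
exit COMMENT mode (now at pos=10)
pos=11: emit ID 'tmp' (now at pos=14)
pos=15: emit SEMI ';'
pos=16: emit PLUS '+'
pos=18: emit STAR '*'
pos=20: emit SEMI ';'
DONE. 8 tokens: [NUM, STAR, NUM, ID, SEMI, PLUS, STAR, SEMI]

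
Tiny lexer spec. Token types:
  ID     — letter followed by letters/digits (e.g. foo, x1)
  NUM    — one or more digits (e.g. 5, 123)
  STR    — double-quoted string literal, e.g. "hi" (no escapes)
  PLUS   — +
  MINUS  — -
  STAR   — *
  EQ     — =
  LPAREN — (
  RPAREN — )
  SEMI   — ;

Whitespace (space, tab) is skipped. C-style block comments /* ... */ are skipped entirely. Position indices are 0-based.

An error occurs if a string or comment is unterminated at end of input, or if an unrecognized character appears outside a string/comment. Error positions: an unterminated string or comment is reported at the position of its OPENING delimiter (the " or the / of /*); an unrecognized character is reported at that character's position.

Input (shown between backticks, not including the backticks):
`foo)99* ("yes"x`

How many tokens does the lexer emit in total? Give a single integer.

pos=0: emit ID 'foo' (now at pos=3)
pos=3: emit RPAREN ')'
pos=4: emit NUM '99' (now at pos=6)
pos=6: emit STAR '*'
pos=8: emit LPAREN '('
pos=9: enter STRING mode
pos=9: emit STR "yes" (now at pos=14)
pos=14: emit ID 'x' (now at pos=15)
DONE. 7 tokens: [ID, RPAREN, NUM, STAR, LPAREN, STR, ID]

Answer: 7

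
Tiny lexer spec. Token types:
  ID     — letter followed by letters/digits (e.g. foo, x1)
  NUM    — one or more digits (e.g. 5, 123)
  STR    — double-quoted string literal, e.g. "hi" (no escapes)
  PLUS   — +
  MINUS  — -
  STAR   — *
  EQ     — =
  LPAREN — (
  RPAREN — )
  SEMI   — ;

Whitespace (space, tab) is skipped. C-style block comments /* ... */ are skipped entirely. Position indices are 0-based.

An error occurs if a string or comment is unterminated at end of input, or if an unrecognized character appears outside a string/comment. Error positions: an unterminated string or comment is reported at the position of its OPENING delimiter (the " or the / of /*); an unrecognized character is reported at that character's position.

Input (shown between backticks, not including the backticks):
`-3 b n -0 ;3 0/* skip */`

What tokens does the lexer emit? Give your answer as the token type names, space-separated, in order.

Answer: MINUS NUM ID ID MINUS NUM SEMI NUM NUM

Derivation:
pos=0: emit MINUS '-'
pos=1: emit NUM '3' (now at pos=2)
pos=3: emit ID 'b' (now at pos=4)
pos=5: emit ID 'n' (now at pos=6)
pos=7: emit MINUS '-'
pos=8: emit NUM '0' (now at pos=9)
pos=10: emit SEMI ';'
pos=11: emit NUM '3' (now at pos=12)
pos=13: emit NUM '0' (now at pos=14)
pos=14: enter COMMENT mode (saw '/*')
exit COMMENT mode (now at pos=24)
DONE. 9 tokens: [MINUS, NUM, ID, ID, MINUS, NUM, SEMI, NUM, NUM]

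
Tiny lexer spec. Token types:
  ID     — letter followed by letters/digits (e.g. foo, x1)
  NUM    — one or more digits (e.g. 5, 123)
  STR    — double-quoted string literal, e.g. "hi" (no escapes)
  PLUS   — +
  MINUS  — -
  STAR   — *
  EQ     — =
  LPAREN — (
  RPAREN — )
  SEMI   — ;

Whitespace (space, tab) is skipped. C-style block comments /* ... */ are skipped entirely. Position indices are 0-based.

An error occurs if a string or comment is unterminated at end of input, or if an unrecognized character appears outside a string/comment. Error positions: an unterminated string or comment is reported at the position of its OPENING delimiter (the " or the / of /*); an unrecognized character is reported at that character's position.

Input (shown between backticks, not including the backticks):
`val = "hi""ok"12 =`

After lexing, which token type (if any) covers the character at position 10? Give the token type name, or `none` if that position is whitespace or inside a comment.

Answer: STR

Derivation:
pos=0: emit ID 'val' (now at pos=3)
pos=4: emit EQ '='
pos=6: enter STRING mode
pos=6: emit STR "hi" (now at pos=10)
pos=10: enter STRING mode
pos=10: emit STR "ok" (now at pos=14)
pos=14: emit NUM '12' (now at pos=16)
pos=17: emit EQ '='
DONE. 6 tokens: [ID, EQ, STR, STR, NUM, EQ]
Position 10: char is '"' -> STR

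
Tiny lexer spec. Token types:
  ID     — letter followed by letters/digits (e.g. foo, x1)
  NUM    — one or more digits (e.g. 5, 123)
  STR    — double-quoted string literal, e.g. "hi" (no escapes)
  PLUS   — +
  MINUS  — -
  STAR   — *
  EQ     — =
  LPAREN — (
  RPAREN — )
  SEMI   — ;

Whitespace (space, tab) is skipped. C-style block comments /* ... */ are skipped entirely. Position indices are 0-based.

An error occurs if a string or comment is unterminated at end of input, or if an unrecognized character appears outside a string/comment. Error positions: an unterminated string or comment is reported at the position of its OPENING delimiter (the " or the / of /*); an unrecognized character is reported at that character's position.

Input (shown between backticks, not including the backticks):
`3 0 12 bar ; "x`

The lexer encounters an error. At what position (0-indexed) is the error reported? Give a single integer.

Answer: 13

Derivation:
pos=0: emit NUM '3' (now at pos=1)
pos=2: emit NUM '0' (now at pos=3)
pos=4: emit NUM '12' (now at pos=6)
pos=7: emit ID 'bar' (now at pos=10)
pos=11: emit SEMI ';'
pos=13: enter STRING mode
pos=13: ERROR — unterminated string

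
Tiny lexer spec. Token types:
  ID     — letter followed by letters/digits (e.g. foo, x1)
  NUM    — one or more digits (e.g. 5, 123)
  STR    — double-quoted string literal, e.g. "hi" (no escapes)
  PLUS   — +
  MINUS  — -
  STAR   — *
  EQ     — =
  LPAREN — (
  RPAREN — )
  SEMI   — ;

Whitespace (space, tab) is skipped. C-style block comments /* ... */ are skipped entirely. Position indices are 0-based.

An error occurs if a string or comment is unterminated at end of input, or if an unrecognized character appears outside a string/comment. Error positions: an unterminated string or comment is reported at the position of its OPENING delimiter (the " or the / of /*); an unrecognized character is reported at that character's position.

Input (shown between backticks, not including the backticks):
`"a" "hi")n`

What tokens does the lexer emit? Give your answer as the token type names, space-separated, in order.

Answer: STR STR RPAREN ID

Derivation:
pos=0: enter STRING mode
pos=0: emit STR "a" (now at pos=3)
pos=4: enter STRING mode
pos=4: emit STR "hi" (now at pos=8)
pos=8: emit RPAREN ')'
pos=9: emit ID 'n' (now at pos=10)
DONE. 4 tokens: [STR, STR, RPAREN, ID]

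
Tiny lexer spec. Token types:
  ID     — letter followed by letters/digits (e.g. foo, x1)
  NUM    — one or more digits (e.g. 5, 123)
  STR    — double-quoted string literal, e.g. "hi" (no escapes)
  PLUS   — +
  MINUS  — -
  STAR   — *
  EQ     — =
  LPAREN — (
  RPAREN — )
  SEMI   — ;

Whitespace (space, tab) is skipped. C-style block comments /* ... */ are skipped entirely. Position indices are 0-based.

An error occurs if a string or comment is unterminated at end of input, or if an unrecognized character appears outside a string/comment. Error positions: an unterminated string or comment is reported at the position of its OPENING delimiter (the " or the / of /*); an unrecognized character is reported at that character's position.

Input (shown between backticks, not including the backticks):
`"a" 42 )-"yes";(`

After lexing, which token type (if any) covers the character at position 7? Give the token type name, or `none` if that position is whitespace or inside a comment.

pos=0: enter STRING mode
pos=0: emit STR "a" (now at pos=3)
pos=4: emit NUM '42' (now at pos=6)
pos=7: emit RPAREN ')'
pos=8: emit MINUS '-'
pos=9: enter STRING mode
pos=9: emit STR "yes" (now at pos=14)
pos=14: emit SEMI ';'
pos=15: emit LPAREN '('
DONE. 7 tokens: [STR, NUM, RPAREN, MINUS, STR, SEMI, LPAREN]
Position 7: char is ')' -> RPAREN

Answer: RPAREN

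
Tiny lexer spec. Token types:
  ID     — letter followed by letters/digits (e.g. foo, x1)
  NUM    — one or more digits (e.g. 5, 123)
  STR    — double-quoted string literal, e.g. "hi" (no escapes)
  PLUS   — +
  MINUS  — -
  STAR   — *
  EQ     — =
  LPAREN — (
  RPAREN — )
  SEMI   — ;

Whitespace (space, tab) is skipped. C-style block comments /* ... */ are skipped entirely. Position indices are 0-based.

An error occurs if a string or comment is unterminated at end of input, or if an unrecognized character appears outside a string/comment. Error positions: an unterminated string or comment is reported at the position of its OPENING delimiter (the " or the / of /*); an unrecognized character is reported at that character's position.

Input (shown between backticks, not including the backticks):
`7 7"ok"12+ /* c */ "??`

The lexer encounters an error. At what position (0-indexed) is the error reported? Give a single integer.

pos=0: emit NUM '7' (now at pos=1)
pos=2: emit NUM '7' (now at pos=3)
pos=3: enter STRING mode
pos=3: emit STR "ok" (now at pos=7)
pos=7: emit NUM '12' (now at pos=9)
pos=9: emit PLUS '+'
pos=11: enter COMMENT mode (saw '/*')
exit COMMENT mode (now at pos=18)
pos=19: enter STRING mode
pos=19: ERROR — unterminated string

Answer: 19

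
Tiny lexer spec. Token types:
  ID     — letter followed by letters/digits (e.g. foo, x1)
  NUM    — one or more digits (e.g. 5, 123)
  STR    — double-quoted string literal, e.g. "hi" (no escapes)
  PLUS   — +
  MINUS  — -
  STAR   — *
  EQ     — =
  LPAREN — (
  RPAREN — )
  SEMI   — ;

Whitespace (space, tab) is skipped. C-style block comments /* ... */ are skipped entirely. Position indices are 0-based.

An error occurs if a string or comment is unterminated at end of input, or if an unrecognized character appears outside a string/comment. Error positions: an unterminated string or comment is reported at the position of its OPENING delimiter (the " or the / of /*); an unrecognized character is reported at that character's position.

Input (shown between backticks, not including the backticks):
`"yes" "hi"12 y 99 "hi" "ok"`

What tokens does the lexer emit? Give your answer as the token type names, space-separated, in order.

Answer: STR STR NUM ID NUM STR STR

Derivation:
pos=0: enter STRING mode
pos=0: emit STR "yes" (now at pos=5)
pos=6: enter STRING mode
pos=6: emit STR "hi" (now at pos=10)
pos=10: emit NUM '12' (now at pos=12)
pos=13: emit ID 'y' (now at pos=14)
pos=15: emit NUM '99' (now at pos=17)
pos=18: enter STRING mode
pos=18: emit STR "hi" (now at pos=22)
pos=23: enter STRING mode
pos=23: emit STR "ok" (now at pos=27)
DONE. 7 tokens: [STR, STR, NUM, ID, NUM, STR, STR]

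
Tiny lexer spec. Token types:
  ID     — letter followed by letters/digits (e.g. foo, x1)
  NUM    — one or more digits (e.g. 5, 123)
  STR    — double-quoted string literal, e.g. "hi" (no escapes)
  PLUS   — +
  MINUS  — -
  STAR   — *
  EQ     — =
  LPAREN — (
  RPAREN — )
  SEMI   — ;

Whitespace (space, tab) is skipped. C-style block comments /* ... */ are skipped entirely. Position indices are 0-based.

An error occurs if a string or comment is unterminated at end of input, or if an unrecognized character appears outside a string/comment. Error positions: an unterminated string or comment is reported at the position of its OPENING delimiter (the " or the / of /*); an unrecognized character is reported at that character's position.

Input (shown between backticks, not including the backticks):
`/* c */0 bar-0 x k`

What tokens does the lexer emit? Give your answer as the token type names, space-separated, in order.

pos=0: enter COMMENT mode (saw '/*')
exit COMMENT mode (now at pos=7)
pos=7: emit NUM '0' (now at pos=8)
pos=9: emit ID 'bar' (now at pos=12)
pos=12: emit MINUS '-'
pos=13: emit NUM '0' (now at pos=14)
pos=15: emit ID 'x' (now at pos=16)
pos=17: emit ID 'k' (now at pos=18)
DONE. 6 tokens: [NUM, ID, MINUS, NUM, ID, ID]

Answer: NUM ID MINUS NUM ID ID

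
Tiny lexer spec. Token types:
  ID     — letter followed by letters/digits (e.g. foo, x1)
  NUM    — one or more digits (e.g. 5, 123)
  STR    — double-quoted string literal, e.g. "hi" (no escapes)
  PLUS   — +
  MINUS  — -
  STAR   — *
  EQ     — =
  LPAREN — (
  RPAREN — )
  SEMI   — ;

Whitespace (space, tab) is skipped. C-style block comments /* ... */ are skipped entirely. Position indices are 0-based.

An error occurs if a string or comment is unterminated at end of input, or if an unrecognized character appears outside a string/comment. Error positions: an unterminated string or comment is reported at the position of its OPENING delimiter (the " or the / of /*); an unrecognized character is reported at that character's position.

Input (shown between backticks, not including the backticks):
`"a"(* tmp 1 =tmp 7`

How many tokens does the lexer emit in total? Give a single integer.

Answer: 8

Derivation:
pos=0: enter STRING mode
pos=0: emit STR "a" (now at pos=3)
pos=3: emit LPAREN '('
pos=4: emit STAR '*'
pos=6: emit ID 'tmp' (now at pos=9)
pos=10: emit NUM '1' (now at pos=11)
pos=12: emit EQ '='
pos=13: emit ID 'tmp' (now at pos=16)
pos=17: emit NUM '7' (now at pos=18)
DONE. 8 tokens: [STR, LPAREN, STAR, ID, NUM, EQ, ID, NUM]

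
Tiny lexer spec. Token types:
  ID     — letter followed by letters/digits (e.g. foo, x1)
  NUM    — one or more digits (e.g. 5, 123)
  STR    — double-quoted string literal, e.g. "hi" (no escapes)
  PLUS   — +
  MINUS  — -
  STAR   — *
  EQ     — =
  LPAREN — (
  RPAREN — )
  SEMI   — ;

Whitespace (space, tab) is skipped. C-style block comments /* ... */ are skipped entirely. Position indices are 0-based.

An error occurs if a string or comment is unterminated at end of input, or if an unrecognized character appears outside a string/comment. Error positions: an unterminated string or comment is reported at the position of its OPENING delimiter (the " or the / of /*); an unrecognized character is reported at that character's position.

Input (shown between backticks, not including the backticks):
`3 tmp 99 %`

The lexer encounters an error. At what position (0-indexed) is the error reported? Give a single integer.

Answer: 9

Derivation:
pos=0: emit NUM '3' (now at pos=1)
pos=2: emit ID 'tmp' (now at pos=5)
pos=6: emit NUM '99' (now at pos=8)
pos=9: ERROR — unrecognized char '%'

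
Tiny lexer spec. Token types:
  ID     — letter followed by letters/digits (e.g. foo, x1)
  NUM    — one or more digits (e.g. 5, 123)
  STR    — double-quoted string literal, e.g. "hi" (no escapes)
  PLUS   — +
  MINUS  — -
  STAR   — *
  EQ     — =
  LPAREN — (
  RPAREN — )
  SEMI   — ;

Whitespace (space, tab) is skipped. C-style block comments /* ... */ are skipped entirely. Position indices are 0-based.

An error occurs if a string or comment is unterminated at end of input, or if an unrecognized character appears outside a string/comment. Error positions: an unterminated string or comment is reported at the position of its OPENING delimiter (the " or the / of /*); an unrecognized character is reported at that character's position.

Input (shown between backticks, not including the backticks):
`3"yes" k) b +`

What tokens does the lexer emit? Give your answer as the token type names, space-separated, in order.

Answer: NUM STR ID RPAREN ID PLUS

Derivation:
pos=0: emit NUM '3' (now at pos=1)
pos=1: enter STRING mode
pos=1: emit STR "yes" (now at pos=6)
pos=7: emit ID 'k' (now at pos=8)
pos=8: emit RPAREN ')'
pos=10: emit ID 'b' (now at pos=11)
pos=12: emit PLUS '+'
DONE. 6 tokens: [NUM, STR, ID, RPAREN, ID, PLUS]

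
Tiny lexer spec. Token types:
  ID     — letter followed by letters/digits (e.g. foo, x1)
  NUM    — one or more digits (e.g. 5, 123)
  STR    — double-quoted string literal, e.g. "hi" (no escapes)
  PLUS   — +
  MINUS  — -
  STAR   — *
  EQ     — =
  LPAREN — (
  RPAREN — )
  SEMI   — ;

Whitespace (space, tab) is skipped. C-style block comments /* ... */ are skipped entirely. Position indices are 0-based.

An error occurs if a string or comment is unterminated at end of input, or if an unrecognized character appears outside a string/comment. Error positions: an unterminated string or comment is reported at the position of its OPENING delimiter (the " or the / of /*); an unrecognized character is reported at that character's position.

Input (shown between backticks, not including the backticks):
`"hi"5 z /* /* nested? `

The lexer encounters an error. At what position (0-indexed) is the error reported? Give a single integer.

pos=0: enter STRING mode
pos=0: emit STR "hi" (now at pos=4)
pos=4: emit NUM '5' (now at pos=5)
pos=6: emit ID 'z' (now at pos=7)
pos=8: enter COMMENT mode (saw '/*')
pos=8: ERROR — unterminated comment (reached EOF)

Answer: 8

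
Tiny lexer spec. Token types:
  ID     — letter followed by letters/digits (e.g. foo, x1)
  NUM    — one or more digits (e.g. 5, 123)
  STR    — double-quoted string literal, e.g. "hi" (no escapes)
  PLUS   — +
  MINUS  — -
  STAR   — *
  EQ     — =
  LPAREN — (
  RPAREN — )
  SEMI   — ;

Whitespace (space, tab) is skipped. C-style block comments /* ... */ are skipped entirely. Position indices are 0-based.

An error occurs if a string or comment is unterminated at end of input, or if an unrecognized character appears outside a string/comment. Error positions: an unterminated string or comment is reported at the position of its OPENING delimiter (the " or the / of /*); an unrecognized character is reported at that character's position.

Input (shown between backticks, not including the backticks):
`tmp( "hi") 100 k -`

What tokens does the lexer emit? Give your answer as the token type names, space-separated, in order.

Answer: ID LPAREN STR RPAREN NUM ID MINUS

Derivation:
pos=0: emit ID 'tmp' (now at pos=3)
pos=3: emit LPAREN '('
pos=5: enter STRING mode
pos=5: emit STR "hi" (now at pos=9)
pos=9: emit RPAREN ')'
pos=11: emit NUM '100' (now at pos=14)
pos=15: emit ID 'k' (now at pos=16)
pos=17: emit MINUS '-'
DONE. 7 tokens: [ID, LPAREN, STR, RPAREN, NUM, ID, MINUS]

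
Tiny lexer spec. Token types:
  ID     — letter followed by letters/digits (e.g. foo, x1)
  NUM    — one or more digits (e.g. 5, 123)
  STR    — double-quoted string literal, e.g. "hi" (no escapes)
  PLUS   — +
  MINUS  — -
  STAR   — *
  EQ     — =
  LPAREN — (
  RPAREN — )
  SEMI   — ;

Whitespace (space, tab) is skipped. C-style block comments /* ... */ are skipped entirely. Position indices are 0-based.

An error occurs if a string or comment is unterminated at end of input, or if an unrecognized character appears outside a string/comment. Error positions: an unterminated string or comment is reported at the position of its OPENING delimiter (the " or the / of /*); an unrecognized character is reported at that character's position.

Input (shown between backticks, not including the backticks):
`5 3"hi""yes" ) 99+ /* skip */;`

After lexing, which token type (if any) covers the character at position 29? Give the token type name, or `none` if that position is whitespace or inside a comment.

pos=0: emit NUM '5' (now at pos=1)
pos=2: emit NUM '3' (now at pos=3)
pos=3: enter STRING mode
pos=3: emit STR "hi" (now at pos=7)
pos=7: enter STRING mode
pos=7: emit STR "yes" (now at pos=12)
pos=13: emit RPAREN ')'
pos=15: emit NUM '99' (now at pos=17)
pos=17: emit PLUS '+'
pos=19: enter COMMENT mode (saw '/*')
exit COMMENT mode (now at pos=29)
pos=29: emit SEMI ';'
DONE. 8 tokens: [NUM, NUM, STR, STR, RPAREN, NUM, PLUS, SEMI]
Position 29: char is ';' -> SEMI

Answer: SEMI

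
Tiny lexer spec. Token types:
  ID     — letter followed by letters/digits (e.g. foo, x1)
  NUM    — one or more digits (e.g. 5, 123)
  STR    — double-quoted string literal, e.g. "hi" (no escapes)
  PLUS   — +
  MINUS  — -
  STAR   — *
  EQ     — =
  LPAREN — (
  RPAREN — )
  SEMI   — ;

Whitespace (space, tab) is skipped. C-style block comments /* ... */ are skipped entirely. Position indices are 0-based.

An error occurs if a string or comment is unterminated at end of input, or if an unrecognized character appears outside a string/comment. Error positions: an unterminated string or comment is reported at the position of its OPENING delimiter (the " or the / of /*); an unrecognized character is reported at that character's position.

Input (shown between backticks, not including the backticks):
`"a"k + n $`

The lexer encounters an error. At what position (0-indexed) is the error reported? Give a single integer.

pos=0: enter STRING mode
pos=0: emit STR "a" (now at pos=3)
pos=3: emit ID 'k' (now at pos=4)
pos=5: emit PLUS '+'
pos=7: emit ID 'n' (now at pos=8)
pos=9: ERROR — unrecognized char '$'

Answer: 9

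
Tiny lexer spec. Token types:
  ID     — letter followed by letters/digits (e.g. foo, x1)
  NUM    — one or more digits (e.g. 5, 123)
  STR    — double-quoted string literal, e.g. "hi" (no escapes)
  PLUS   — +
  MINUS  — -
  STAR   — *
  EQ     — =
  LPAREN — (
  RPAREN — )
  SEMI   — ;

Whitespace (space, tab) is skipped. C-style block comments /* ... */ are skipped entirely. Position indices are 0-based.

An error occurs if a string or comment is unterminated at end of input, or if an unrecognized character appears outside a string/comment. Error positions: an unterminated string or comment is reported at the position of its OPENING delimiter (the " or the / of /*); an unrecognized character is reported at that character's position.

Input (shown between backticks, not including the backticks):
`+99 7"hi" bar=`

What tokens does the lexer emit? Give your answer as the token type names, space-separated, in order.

Answer: PLUS NUM NUM STR ID EQ

Derivation:
pos=0: emit PLUS '+'
pos=1: emit NUM '99' (now at pos=3)
pos=4: emit NUM '7' (now at pos=5)
pos=5: enter STRING mode
pos=5: emit STR "hi" (now at pos=9)
pos=10: emit ID 'bar' (now at pos=13)
pos=13: emit EQ '='
DONE. 6 tokens: [PLUS, NUM, NUM, STR, ID, EQ]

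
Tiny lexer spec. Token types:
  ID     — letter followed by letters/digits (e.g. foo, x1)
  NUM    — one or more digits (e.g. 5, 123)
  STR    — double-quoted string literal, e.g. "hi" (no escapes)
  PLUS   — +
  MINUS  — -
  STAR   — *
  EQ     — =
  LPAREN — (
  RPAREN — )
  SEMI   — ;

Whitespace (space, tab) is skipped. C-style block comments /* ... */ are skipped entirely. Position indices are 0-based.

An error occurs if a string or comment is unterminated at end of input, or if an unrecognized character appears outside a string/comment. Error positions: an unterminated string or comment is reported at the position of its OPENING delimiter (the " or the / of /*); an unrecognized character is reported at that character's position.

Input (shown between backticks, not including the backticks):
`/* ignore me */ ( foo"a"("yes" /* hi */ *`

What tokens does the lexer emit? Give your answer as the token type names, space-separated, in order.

pos=0: enter COMMENT mode (saw '/*')
exit COMMENT mode (now at pos=15)
pos=16: emit LPAREN '('
pos=18: emit ID 'foo' (now at pos=21)
pos=21: enter STRING mode
pos=21: emit STR "a" (now at pos=24)
pos=24: emit LPAREN '('
pos=25: enter STRING mode
pos=25: emit STR "yes" (now at pos=30)
pos=31: enter COMMENT mode (saw '/*')
exit COMMENT mode (now at pos=39)
pos=40: emit STAR '*'
DONE. 6 tokens: [LPAREN, ID, STR, LPAREN, STR, STAR]

Answer: LPAREN ID STR LPAREN STR STAR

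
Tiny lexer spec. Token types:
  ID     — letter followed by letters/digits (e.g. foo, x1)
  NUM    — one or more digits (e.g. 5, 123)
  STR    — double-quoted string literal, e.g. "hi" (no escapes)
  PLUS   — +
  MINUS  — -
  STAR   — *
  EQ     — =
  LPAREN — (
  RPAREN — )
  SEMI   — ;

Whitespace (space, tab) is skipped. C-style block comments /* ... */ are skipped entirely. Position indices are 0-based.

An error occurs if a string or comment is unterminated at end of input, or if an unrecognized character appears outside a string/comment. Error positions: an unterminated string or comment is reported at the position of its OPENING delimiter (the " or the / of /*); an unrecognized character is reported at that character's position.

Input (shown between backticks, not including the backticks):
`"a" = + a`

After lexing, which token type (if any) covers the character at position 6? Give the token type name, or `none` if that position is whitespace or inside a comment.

pos=0: enter STRING mode
pos=0: emit STR "a" (now at pos=3)
pos=4: emit EQ '='
pos=6: emit PLUS '+'
pos=8: emit ID 'a' (now at pos=9)
DONE. 4 tokens: [STR, EQ, PLUS, ID]
Position 6: char is '+' -> PLUS

Answer: PLUS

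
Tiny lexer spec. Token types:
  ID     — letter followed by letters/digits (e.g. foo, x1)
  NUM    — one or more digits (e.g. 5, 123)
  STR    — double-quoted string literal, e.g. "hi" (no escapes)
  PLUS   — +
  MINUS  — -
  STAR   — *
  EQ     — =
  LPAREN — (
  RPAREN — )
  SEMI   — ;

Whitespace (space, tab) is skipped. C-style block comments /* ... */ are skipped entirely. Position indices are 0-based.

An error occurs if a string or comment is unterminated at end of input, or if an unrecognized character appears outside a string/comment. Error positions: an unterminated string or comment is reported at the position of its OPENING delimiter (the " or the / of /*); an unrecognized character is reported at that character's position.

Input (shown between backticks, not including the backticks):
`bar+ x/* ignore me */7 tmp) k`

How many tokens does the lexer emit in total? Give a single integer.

pos=0: emit ID 'bar' (now at pos=3)
pos=3: emit PLUS '+'
pos=5: emit ID 'x' (now at pos=6)
pos=6: enter COMMENT mode (saw '/*')
exit COMMENT mode (now at pos=21)
pos=21: emit NUM '7' (now at pos=22)
pos=23: emit ID 'tmp' (now at pos=26)
pos=26: emit RPAREN ')'
pos=28: emit ID 'k' (now at pos=29)
DONE. 7 tokens: [ID, PLUS, ID, NUM, ID, RPAREN, ID]

Answer: 7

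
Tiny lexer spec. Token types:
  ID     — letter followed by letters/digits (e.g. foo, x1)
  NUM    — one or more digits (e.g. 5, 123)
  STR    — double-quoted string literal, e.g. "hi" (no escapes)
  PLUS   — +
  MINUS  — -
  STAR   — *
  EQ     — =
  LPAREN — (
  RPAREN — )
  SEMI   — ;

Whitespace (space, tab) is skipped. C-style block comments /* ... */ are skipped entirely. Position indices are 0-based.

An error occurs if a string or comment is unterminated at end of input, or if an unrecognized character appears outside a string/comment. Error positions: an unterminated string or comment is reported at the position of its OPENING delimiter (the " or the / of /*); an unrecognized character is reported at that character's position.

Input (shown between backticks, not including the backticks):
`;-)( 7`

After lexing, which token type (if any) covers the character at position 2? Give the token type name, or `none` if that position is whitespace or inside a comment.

Answer: RPAREN

Derivation:
pos=0: emit SEMI ';'
pos=1: emit MINUS '-'
pos=2: emit RPAREN ')'
pos=3: emit LPAREN '('
pos=5: emit NUM '7' (now at pos=6)
DONE. 5 tokens: [SEMI, MINUS, RPAREN, LPAREN, NUM]
Position 2: char is ')' -> RPAREN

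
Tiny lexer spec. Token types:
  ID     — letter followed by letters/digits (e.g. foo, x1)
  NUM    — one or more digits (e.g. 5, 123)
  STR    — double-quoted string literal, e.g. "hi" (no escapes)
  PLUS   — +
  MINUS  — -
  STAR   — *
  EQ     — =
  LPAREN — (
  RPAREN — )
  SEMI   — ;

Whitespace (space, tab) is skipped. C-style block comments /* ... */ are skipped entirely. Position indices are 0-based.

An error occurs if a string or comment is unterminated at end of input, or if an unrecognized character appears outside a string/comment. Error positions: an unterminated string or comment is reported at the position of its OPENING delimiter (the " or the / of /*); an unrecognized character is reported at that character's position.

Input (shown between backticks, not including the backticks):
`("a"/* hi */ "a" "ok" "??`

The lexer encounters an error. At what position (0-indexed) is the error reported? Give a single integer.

Answer: 22

Derivation:
pos=0: emit LPAREN '('
pos=1: enter STRING mode
pos=1: emit STR "a" (now at pos=4)
pos=4: enter COMMENT mode (saw '/*')
exit COMMENT mode (now at pos=12)
pos=13: enter STRING mode
pos=13: emit STR "a" (now at pos=16)
pos=17: enter STRING mode
pos=17: emit STR "ok" (now at pos=21)
pos=22: enter STRING mode
pos=22: ERROR — unterminated string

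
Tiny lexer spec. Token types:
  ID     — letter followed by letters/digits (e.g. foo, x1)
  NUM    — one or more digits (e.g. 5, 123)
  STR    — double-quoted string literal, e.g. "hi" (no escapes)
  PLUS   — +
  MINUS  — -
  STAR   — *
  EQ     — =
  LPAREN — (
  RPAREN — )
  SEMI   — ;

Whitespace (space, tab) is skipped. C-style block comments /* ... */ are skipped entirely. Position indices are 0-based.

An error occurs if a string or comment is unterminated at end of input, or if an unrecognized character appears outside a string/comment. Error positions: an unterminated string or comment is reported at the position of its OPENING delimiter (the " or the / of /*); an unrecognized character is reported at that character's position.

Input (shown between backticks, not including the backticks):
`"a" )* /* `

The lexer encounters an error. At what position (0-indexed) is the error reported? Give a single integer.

Answer: 7

Derivation:
pos=0: enter STRING mode
pos=0: emit STR "a" (now at pos=3)
pos=4: emit RPAREN ')'
pos=5: emit STAR '*'
pos=7: enter COMMENT mode (saw '/*')
pos=7: ERROR — unterminated comment (reached EOF)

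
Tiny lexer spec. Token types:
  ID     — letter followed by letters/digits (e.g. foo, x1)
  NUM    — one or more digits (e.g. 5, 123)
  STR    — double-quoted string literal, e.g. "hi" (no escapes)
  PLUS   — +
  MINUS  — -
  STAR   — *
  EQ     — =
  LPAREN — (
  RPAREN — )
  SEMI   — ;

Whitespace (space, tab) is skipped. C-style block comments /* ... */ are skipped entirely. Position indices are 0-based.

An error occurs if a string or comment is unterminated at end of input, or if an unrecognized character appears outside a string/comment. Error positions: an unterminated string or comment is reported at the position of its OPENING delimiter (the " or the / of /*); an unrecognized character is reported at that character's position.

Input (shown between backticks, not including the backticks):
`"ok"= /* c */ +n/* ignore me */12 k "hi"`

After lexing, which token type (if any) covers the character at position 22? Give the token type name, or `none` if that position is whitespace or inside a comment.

Answer: none

Derivation:
pos=0: enter STRING mode
pos=0: emit STR "ok" (now at pos=4)
pos=4: emit EQ '='
pos=6: enter COMMENT mode (saw '/*')
exit COMMENT mode (now at pos=13)
pos=14: emit PLUS '+'
pos=15: emit ID 'n' (now at pos=16)
pos=16: enter COMMENT mode (saw '/*')
exit COMMENT mode (now at pos=31)
pos=31: emit NUM '12' (now at pos=33)
pos=34: emit ID 'k' (now at pos=35)
pos=36: enter STRING mode
pos=36: emit STR "hi" (now at pos=40)
DONE. 7 tokens: [STR, EQ, PLUS, ID, NUM, ID, STR]
Position 22: char is 'o' -> none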